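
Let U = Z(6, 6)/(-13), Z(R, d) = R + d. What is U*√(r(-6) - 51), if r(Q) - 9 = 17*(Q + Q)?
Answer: -12*I*√246/13 ≈ -14.478*I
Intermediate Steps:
r(Q) = 9 + 34*Q (r(Q) = 9 + 17*(Q + Q) = 9 + 17*(2*Q) = 9 + 34*Q)
U = -12/13 (U = (6 + 6)/(-13) = 12*(-1/13) = -12/13 ≈ -0.92308)
U*√(r(-6) - 51) = -12*√((9 + 34*(-6)) - 51)/13 = -12*√((9 - 204) - 51)/13 = -12*√(-195 - 51)/13 = -12*I*√246/13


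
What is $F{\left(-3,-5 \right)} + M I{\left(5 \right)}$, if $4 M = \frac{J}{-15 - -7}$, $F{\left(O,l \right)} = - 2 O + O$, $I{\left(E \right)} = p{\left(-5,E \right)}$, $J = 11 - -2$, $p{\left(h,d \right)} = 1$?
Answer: $\frac{83}{32} \approx 2.5938$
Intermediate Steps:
$J = 13$ ($J = 11 + 2 = 13$)
$I{\left(E \right)} = 1$
$F{\left(O,l \right)} = - O$
$M = - \frac{13}{32}$ ($M = \frac{13 \frac{1}{-15 - -7}}{4} = \frac{13 \frac{1}{-15 + 7}}{4} = \frac{13 \frac{1}{-8}}{4} = \frac{13 \left(- \frac{1}{8}\right)}{4} = \frac{1}{4} \left(- \frac{13}{8}\right) = - \frac{13}{32} \approx -0.40625$)
$F{\left(-3,-5 \right)} + M I{\left(5 \right)} = \left(-1\right) \left(-3\right) - \frac{13}{32} = 3 - \frac{13}{32} = \frac{83}{32}$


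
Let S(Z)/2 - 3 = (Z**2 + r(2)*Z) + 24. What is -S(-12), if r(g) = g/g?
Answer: -318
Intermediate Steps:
r(g) = 1
S(Z) = 54 + 2*Z + 2*Z**2 (S(Z) = 6 + 2*((Z**2 + 1*Z) + 24) = 6 + 2*((Z**2 + Z) + 24) = 6 + 2*((Z + Z**2) + 24) = 6 + 2*(24 + Z + Z**2) = 6 + (48 + 2*Z + 2*Z**2) = 54 + 2*Z + 2*Z**2)
-S(-12) = -(54 + 2*(-12) + 2*(-12)**2) = -(54 - 24 + 2*144) = -(54 - 24 + 288) = -1*318 = -318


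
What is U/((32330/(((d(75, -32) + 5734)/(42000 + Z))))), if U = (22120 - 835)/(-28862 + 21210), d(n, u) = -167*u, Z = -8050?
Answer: -23579523/839886198200 ≈ -2.8075e-5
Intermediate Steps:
U = -21285/7652 (U = 21285/(-7652) = 21285*(-1/7652) = -21285/7652 ≈ -2.7816)
U/((32330/(((d(75, -32) + 5734)/(42000 + Z))))) = -21285*(-167*(-32) + 5734)/(32330*(42000 - 8050))/7652 = -21285/(7652*(32330/(((5344 + 5734)/33950)))) = -21285/(7652*(32330/((11078*(1/33950))))) = -21285/(7652*(32330/(5539/16975))) = -21285/(7652*(32330*(16975/5539))) = -21285/(7652*548801750/5539) = -21285/7652*5539/548801750 = -23579523/839886198200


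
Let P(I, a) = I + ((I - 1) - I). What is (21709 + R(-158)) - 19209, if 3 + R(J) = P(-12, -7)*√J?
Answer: 2497 - 13*I*√158 ≈ 2497.0 - 163.41*I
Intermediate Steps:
P(I, a) = -1 + I (P(I, a) = I + ((-1 + I) - I) = I - 1 = -1 + I)
R(J) = -3 - 13*√J (R(J) = -3 + (-1 - 12)*√J = -3 - 13*√J)
(21709 + R(-158)) - 19209 = (21709 + (-3 - 13*I*√158)) - 19209 = (21706 - 13*I*√158) - 19209 = 2497 - 13*I*√158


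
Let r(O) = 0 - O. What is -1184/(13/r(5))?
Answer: 5920/13 ≈ 455.38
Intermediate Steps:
r(O) = -O
-1184/(13/r(5)) = -1184/(13/((-1*5))) = -1184/(13/(-5)) = -1184/(13*(-1/5)) = -1184/(-13/5) = -5/13*(-1184) = 5920/13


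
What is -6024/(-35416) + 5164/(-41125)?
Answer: 8106097/182060375 ≈ 0.044524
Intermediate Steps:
-6024/(-35416) + 5164/(-41125) = -6024*(-1/35416) + 5164*(-1/41125) = 753/4427 - 5164/41125 = 8106097/182060375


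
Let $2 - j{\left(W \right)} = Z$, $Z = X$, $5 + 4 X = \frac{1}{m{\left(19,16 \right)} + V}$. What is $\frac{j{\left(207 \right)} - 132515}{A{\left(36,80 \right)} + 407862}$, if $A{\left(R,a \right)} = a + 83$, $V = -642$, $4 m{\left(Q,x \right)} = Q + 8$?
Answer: $- \frac{1346849423}{4147166100} \approx -0.32476$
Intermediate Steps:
$m{\left(Q,x \right)} = 2 + \frac{Q}{4}$ ($m{\left(Q,x \right)} = \frac{Q + 8}{4} = \frac{8 + Q}{4} = 2 + \frac{Q}{4}$)
$A{\left(R,a \right)} = 83 + a$
$X = - \frac{12709}{10164}$ ($X = - \frac{5}{4} + \frac{1}{4 \left(\left(2 + \frac{1}{4} \cdot 19\right) - 642\right)} = - \frac{5}{4} + \frac{1}{4 \left(\left(2 + \frac{19}{4}\right) - 642\right)} = - \frac{5}{4} + \frac{1}{4 \left(\frac{27}{4} - 642\right)} = - \frac{5}{4} + \frac{1}{4 \left(- \frac{2541}{4}\right)} = - \frac{5}{4} + \frac{1}{4} \left(- \frac{4}{2541}\right) = - \frac{5}{4} - \frac{1}{2541} = - \frac{12709}{10164} \approx -1.2504$)
$Z = - \frac{12709}{10164} \approx -1.2504$
$j{\left(W \right)} = \frac{33037}{10164}$ ($j{\left(W \right)} = 2 - - \frac{12709}{10164} = 2 + \frac{12709}{10164} = \frac{33037}{10164}$)
$\frac{j{\left(207 \right)} - 132515}{A{\left(36,80 \right)} + 407862} = \frac{\frac{33037}{10164} - 132515}{\left(83 + 80\right) + 407862} = - \frac{1346849423}{10164 \left(163 + 407862\right)} = - \frac{1346849423}{10164 \cdot 408025} = \left(- \frac{1346849423}{10164}\right) \frac{1}{408025} = - \frac{1346849423}{4147166100}$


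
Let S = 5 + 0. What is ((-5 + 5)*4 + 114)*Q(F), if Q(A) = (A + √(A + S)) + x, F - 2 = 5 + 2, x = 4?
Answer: 1482 + 114*√14 ≈ 1908.5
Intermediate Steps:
F = 9 (F = 2 + (5 + 2) = 2 + 7 = 9)
S = 5
Q(A) = 4 + A + √(5 + A) (Q(A) = (A + √(A + 5)) + 4 = (A + √(5 + A)) + 4 = 4 + A + √(5 + A))
((-5 + 5)*4 + 114)*Q(F) = ((-5 + 5)*4 + 114)*(4 + 9 + √(5 + 9)) = (0*4 + 114)*(4 + 9 + √14) = (0 + 114)*(13 + √14) = 114*(13 + √14) = 1482 + 114*√14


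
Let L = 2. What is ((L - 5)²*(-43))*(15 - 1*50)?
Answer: 13545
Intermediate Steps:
((L - 5)²*(-43))*(15 - 1*50) = ((2 - 5)²*(-43))*(15 - 1*50) = ((-3)²*(-43))*(15 - 50) = (9*(-43))*(-35) = -387*(-35) = 13545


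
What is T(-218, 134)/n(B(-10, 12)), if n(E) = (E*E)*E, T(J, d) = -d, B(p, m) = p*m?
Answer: 67/864000 ≈ 7.7546e-5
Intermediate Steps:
B(p, m) = m*p
n(E) = E³ (n(E) = E²*E = E³)
T(-218, 134)/n(B(-10, 12)) = (-1*134)/((12*(-10))³) = -134/((-120)³) = -134/(-1728000) = -134*(-1/1728000) = 67/864000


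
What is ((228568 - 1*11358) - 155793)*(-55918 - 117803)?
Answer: -10669422657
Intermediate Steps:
((228568 - 1*11358) - 155793)*(-55918 - 117803) = ((228568 - 11358) - 155793)*(-173721) = (217210 - 155793)*(-173721) = 61417*(-173721) = -10669422657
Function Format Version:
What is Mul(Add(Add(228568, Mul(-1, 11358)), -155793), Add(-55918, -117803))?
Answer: -10669422657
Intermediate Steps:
Mul(Add(Add(228568, Mul(-1, 11358)), -155793), Add(-55918, -117803)) = Mul(Add(Add(228568, -11358), -155793), -173721) = Mul(Add(217210, -155793), -173721) = Mul(61417, -173721) = -10669422657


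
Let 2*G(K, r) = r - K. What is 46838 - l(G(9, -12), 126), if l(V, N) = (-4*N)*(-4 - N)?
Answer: -18682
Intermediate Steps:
G(K, r) = r/2 - K/2 (G(K, r) = (r - K)/2 = r/2 - K/2)
l(V, N) = -4*N*(-4 - N)
46838 - l(G(9, -12), 126) = 46838 - 4*126*(4 + 126) = 46838 - 4*126*130 = 46838 - 1*65520 = 46838 - 65520 = -18682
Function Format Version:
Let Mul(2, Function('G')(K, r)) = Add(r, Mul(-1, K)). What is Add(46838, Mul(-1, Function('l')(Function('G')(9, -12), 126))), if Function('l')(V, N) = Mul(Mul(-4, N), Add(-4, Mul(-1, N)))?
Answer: -18682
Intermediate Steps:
Function('G')(K, r) = Add(Mul(Rational(1, 2), r), Mul(Rational(-1, 2), K)) (Function('G')(K, r) = Mul(Rational(1, 2), Add(r, Mul(-1, K))) = Add(Mul(Rational(1, 2), r), Mul(Rational(-1, 2), K)))
Function('l')(V, N) = Mul(-4, N, Add(-4, Mul(-1, N)))
Add(46838, Mul(-1, Function('l')(Function('G')(9, -12), 126))) = Add(46838, Mul(-1, Mul(4, 126, Add(4, 126)))) = Add(46838, Mul(-1, Mul(4, 126, 130))) = Add(46838, Mul(-1, 65520)) = Add(46838, -65520) = -18682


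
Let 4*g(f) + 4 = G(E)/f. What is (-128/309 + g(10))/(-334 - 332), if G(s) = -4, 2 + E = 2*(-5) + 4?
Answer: 4679/2057940 ≈ 0.0022736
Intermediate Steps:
E = -8 (E = -2 + (2*(-5) + 4) = -2 + (-10 + 4) = -2 - 6 = -8)
g(f) = -1 - 1/f (g(f) = -1 + (-4/f)/4 = -1 - 1/f)
(-128/309 + g(10))/(-334 - 332) = (-128/309 + (-1 - 1*10)/10)/(-334 - 332) = (-128*1/309 + (-1 - 10)/10)/(-666) = (-128/309 + (⅒)*(-11))*(-1/666) = (-128/309 - 11/10)*(-1/666) = -4679/3090*(-1/666) = 4679/2057940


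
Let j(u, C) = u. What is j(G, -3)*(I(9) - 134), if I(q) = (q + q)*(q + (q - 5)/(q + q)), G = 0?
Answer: 0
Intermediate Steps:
I(q) = 2*q*(q + (-5 + q)/(2*q)) (I(q) = (2*q)*(q + (-5 + q)/((2*q))) = (2*q)*(q + (-5 + q)*(1/(2*q))) = (2*q)*(q + (-5 + q)/(2*q)) = 2*q*(q + (-5 + q)/(2*q)))
j(G, -3)*(I(9) - 134) = 0*((-5 + 9 + 2*9²) - 134) = 0*((-5 + 9 + 2*81) - 134) = 0*((-5 + 9 + 162) - 134) = 0*(166 - 134) = 0*32 = 0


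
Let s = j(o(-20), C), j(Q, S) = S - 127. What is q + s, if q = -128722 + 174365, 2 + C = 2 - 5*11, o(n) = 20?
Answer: 45461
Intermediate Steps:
C = -55 (C = -2 + (2 - 5*11) = -2 + (2 - 55) = -2 - 53 = -55)
j(Q, S) = -127 + S
q = 45643
s = -182 (s = -127 - 55 = -182)
q + s = 45643 - 182 = 45461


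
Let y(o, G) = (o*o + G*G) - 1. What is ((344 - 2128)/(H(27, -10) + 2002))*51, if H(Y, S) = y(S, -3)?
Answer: -45492/1055 ≈ -43.120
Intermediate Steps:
y(o, G) = -1 + G² + o² (y(o, G) = (o² + G²) - 1 = (G² + o²) - 1 = -1 + G² + o²)
H(Y, S) = 8 + S² (H(Y, S) = -1 + (-3)² + S² = -1 + 9 + S² = 8 + S²)
((344 - 2128)/(H(27, -10) + 2002))*51 = ((344 - 2128)/((8 + (-10)²) + 2002))*51 = -1784/((8 + 100) + 2002)*51 = -1784/(108 + 2002)*51 = -1784/2110*51 = -1784*1/2110*51 = -892/1055*51 = -45492/1055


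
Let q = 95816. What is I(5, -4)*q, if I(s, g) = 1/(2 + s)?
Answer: 13688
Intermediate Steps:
I(5, -4)*q = 95816/(2 + 5) = 95816/7 = (1/7)*95816 = 13688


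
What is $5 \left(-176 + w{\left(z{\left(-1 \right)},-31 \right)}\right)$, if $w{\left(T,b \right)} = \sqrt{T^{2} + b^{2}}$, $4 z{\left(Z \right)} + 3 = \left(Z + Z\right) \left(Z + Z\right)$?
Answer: $-880 + \frac{5 \sqrt{15377}}{4} \approx -725.0$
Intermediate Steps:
$z{\left(Z \right)} = - \frac{3}{4} + Z^{2}$ ($z{\left(Z \right)} = - \frac{3}{4} + \frac{\left(Z + Z\right) \left(Z + Z\right)}{4} = - \frac{3}{4} + \frac{2 Z 2 Z}{4} = - \frac{3}{4} + \frac{4 Z^{2}}{4} = - \frac{3}{4} + Z^{2}$)
$5 \left(-176 + w{\left(z{\left(-1 \right)},-31 \right)}\right) = 5 \left(-176 + \sqrt{\left(- \frac{3}{4} + \left(-1\right)^{2}\right)^{2} + \left(-31\right)^{2}}\right) = 5 \left(-176 + \sqrt{\left(- \frac{3}{4} + 1\right)^{2} + 961}\right) = 5 \left(-176 + \sqrt{\left(\frac{1}{4}\right)^{2} + 961}\right) = 5 \left(-176 + \sqrt{\frac{1}{16} + 961}\right) = 5 \left(-176 + \sqrt{\frac{15377}{16}}\right) = 5 \left(-176 + \frac{\sqrt{15377}}{4}\right) = -880 + \frac{5 \sqrt{15377}}{4}$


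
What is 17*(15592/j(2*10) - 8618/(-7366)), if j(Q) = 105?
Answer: 983922277/386715 ≈ 2544.3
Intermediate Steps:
17*(15592/j(2*10) - 8618/(-7366)) = 17*(15592/105 - 8618/(-7366)) = 17*(15592*(1/105) - 8618*(-1/7366)) = 17*(15592/105 + 4309/3683) = 17*(57877781/386715) = 983922277/386715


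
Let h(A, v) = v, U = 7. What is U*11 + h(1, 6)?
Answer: 83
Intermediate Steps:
U*11 + h(1, 6) = 7*11 + 6 = 77 + 6 = 83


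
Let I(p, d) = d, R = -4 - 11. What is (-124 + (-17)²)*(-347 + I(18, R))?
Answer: -59730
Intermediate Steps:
R = -15
(-124 + (-17)²)*(-347 + I(18, R)) = (-124 + (-17)²)*(-347 - 15) = (-124 + 289)*(-362) = 165*(-362) = -59730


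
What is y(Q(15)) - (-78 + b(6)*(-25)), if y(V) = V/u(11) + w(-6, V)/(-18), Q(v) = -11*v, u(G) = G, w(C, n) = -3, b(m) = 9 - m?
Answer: 829/6 ≈ 138.17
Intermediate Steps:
y(V) = 1/6 + V/11 (y(V) = V/11 - 3/(-18) = V*(1/11) - 3*(-1/18) = V/11 + 1/6 = 1/6 + V/11)
y(Q(15)) - (-78 + b(6)*(-25)) = (1/6 + (-11*15)/11) - (-78 + (9 - 1*6)*(-25)) = (1/6 + (1/11)*(-165)) - (-78 + (9 - 6)*(-25)) = (1/6 - 15) - (-78 + 3*(-25)) = -89/6 - (-78 - 75) = -89/6 - 1*(-153) = -89/6 + 153 = 829/6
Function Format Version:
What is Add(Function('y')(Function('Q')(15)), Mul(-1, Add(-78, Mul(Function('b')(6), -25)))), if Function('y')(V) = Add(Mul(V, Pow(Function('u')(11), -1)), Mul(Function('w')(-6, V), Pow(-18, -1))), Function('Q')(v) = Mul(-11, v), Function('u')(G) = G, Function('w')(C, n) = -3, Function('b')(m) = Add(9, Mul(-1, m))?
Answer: Rational(829, 6) ≈ 138.17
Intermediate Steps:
Function('y')(V) = Add(Rational(1, 6), Mul(Rational(1, 11), V)) (Function('y')(V) = Add(Mul(V, Pow(11, -1)), Mul(-3, Pow(-18, -1))) = Add(Mul(V, Rational(1, 11)), Mul(-3, Rational(-1, 18))) = Add(Mul(Rational(1, 11), V), Rational(1, 6)) = Add(Rational(1, 6), Mul(Rational(1, 11), V)))
Add(Function('y')(Function('Q')(15)), Mul(-1, Add(-78, Mul(Function('b')(6), -25)))) = Add(Add(Rational(1, 6), Mul(Rational(1, 11), Mul(-11, 15))), Mul(-1, Add(-78, Mul(Add(9, Mul(-1, 6)), -25)))) = Add(Add(Rational(1, 6), Mul(Rational(1, 11), -165)), Mul(-1, Add(-78, Mul(Add(9, -6), -25)))) = Add(Add(Rational(1, 6), -15), Mul(-1, Add(-78, Mul(3, -25)))) = Add(Rational(-89, 6), Mul(-1, Add(-78, -75))) = Add(Rational(-89, 6), Mul(-1, -153)) = Add(Rational(-89, 6), 153) = Rational(829, 6)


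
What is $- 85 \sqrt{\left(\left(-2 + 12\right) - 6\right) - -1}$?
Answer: $- 85 \sqrt{5} \approx -190.07$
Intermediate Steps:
$- 85 \sqrt{\left(\left(-2 + 12\right) - 6\right) - -1} = - 85 \sqrt{\left(10 - 6\right) + 1} = - 85 \sqrt{4 + 1} = - 85 \sqrt{5}$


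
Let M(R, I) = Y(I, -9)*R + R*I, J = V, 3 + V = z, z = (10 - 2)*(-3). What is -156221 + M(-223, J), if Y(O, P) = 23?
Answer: -155329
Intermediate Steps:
z = -24 (z = 8*(-3) = -24)
V = -27 (V = -3 - 24 = -27)
J = -27
M(R, I) = 23*R + I*R (M(R, I) = 23*R + R*I = 23*R + I*R)
-156221 + M(-223, J) = -156221 - 223*(23 - 27) = -156221 - 223*(-4) = -156221 + 892 = -155329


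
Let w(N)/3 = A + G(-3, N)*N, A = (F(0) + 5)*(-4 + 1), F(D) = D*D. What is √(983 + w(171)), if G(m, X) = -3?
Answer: I*√601 ≈ 24.515*I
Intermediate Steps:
F(D) = D²
A = -15 (A = (0² + 5)*(-4 + 1) = (0 + 5)*(-3) = 5*(-3) = -15)
w(N) = -45 - 9*N (w(N) = 3*(-15 - 3*N) = -45 - 9*N)
√(983 + w(171)) = √(983 + (-45 - 9*171)) = √(983 + (-45 - 1539)) = √(983 - 1584) = √(-601) = I*√601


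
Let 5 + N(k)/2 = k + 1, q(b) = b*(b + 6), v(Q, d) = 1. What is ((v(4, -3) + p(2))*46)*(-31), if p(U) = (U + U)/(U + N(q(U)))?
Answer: -21390/13 ≈ -1645.4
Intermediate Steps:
q(b) = b*(6 + b)
N(k) = -8 + 2*k (N(k) = -10 + 2*(k + 1) = -10 + 2*(1 + k) = -10 + (2 + 2*k) = -8 + 2*k)
p(U) = 2*U/(-8 + U + 2*U*(6 + U)) (p(U) = (U + U)/(U + (-8 + 2*(U*(6 + U)))) = (2*U)/(U + (-8 + 2*U*(6 + U))) = (2*U)/(-8 + U + 2*U*(6 + U)) = 2*U/(-8 + U + 2*U*(6 + U)))
((v(4, -3) + p(2))*46)*(-31) = ((1 + 2*2/(-8 + 2 + 2*2*(6 + 2)))*46)*(-31) = ((1 + 2*2/(-8 + 2 + 2*2*8))*46)*(-31) = ((1 + 2*2/(-8 + 2 + 32))*46)*(-31) = ((1 + 2*2/26)*46)*(-31) = ((1 + 2*2*(1/26))*46)*(-31) = ((1 + 2/13)*46)*(-31) = ((15/13)*46)*(-31) = (690/13)*(-31) = -21390/13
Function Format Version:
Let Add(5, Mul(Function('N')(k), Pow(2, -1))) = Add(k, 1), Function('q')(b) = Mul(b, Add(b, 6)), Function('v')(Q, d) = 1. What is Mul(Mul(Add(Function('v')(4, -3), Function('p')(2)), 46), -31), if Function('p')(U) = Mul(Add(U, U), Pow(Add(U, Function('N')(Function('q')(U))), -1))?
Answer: Rational(-21390, 13) ≈ -1645.4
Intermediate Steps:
Function('q')(b) = Mul(b, Add(6, b))
Function('N')(k) = Add(-8, Mul(2, k)) (Function('N')(k) = Add(-10, Mul(2, Add(k, 1))) = Add(-10, Mul(2, Add(1, k))) = Add(-10, Add(2, Mul(2, k))) = Add(-8, Mul(2, k)))
Function('p')(U) = Mul(2, U, Pow(Add(-8, U, Mul(2, U, Add(6, U))), -1)) (Function('p')(U) = Mul(Add(U, U), Pow(Add(U, Add(-8, Mul(2, Mul(U, Add(6, U))))), -1)) = Mul(Mul(2, U), Pow(Add(U, Add(-8, Mul(2, U, Add(6, U)))), -1)) = Mul(Mul(2, U), Pow(Add(-8, U, Mul(2, U, Add(6, U))), -1)) = Mul(2, U, Pow(Add(-8, U, Mul(2, U, Add(6, U))), -1)))
Mul(Mul(Add(Function('v')(4, -3), Function('p')(2)), 46), -31) = Mul(Mul(Add(1, Mul(2, 2, Pow(Add(-8, 2, Mul(2, 2, Add(6, 2))), -1))), 46), -31) = Mul(Mul(Add(1, Mul(2, 2, Pow(Add(-8, 2, Mul(2, 2, 8)), -1))), 46), -31) = Mul(Mul(Add(1, Mul(2, 2, Pow(Add(-8, 2, 32), -1))), 46), -31) = Mul(Mul(Add(1, Mul(2, 2, Pow(26, -1))), 46), -31) = Mul(Mul(Add(1, Mul(2, 2, Rational(1, 26))), 46), -31) = Mul(Mul(Add(1, Rational(2, 13)), 46), -31) = Mul(Mul(Rational(15, 13), 46), -31) = Mul(Rational(690, 13), -31) = Rational(-21390, 13)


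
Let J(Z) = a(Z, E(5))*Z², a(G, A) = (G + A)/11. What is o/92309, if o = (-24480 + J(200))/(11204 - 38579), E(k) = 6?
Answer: -1594144/5559309525 ≈ -0.00028675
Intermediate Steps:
a(G, A) = A/11 + G/11 (a(G, A) = (A + G)*(1/11) = A/11 + G/11)
J(Z) = Z²*(6/11 + Z/11) (J(Z) = ((1/11)*6 + Z/11)*Z² = (6/11 + Z/11)*Z² = Z²*(6/11 + Z/11))
o = -1594144/60225 (o = (-24480 + (1/11)*200²*(6 + 200))/(11204 - 38579) = (-24480 + (1/11)*40000*206)/(-27375) = (-24480 + 8240000/11)*(-1/27375) = (7970720/11)*(-1/27375) = -1594144/60225 ≈ -26.470)
o/92309 = -1594144/60225/92309 = -1594144/60225*1/92309 = -1594144/5559309525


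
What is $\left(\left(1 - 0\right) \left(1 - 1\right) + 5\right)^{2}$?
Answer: $25$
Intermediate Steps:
$\left(\left(1 - 0\right) \left(1 - 1\right) + 5\right)^{2} = \left(\left(1 + 0\right) 0 + 5\right)^{2} = \left(1 \cdot 0 + 5\right)^{2} = \left(0 + 5\right)^{2} = 5^{2} = 25$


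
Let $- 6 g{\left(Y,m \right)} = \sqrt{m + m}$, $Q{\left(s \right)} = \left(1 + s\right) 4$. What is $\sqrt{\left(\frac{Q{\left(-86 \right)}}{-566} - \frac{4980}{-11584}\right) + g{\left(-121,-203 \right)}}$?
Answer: $\frac{\sqrt{389391867585 - 62971097496 i \sqrt{406}}}{614676} \approx 1.5072 - 1.114 i$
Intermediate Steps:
$Q{\left(s \right)} = 4 + 4 s$
$g{\left(Y,m \right)} = - \frac{\sqrt{2} \sqrt{m}}{6}$ ($g{\left(Y,m \right)} = - \frac{\sqrt{m + m}}{6} = - \frac{\sqrt{2 m}}{6} = - \frac{\sqrt{2} \sqrt{m}}{6}$)
$\sqrt{\left(\frac{Q{\left(-86 \right)}}{-566} - \frac{4980}{-11584}\right) + g{\left(-121,-203 \right)}} = \sqrt{\left(\frac{4 + 4 \left(-86\right)}{-566} - \frac{4980}{-11584}\right) - \frac{\sqrt{2} \sqrt{-203}}{6}} = \sqrt{\left(\left(4 - 344\right) \left(- \frac{1}{566}\right) - - \frac{1245}{2896}\right) - \frac{\sqrt{2} i \sqrt{203}}{6}} = \sqrt{\left(\left(-340\right) \left(- \frac{1}{566}\right) + \frac{1245}{2896}\right) - \frac{i \sqrt{406}}{6}} = \sqrt{\left(\frac{170}{283} + \frac{1245}{2896}\right) - \frac{i \sqrt{406}}{6}} = \sqrt{\frac{844655}{819568} - \frac{i \sqrt{406}}{6}}$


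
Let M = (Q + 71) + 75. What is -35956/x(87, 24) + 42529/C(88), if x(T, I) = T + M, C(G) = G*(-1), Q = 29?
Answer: -7153363/11528 ≈ -620.52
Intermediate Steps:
C(G) = -G
M = 175 (M = (29 + 71) + 75 = 100 + 75 = 175)
x(T, I) = 175 + T (x(T, I) = T + 175 = 175 + T)
-35956/x(87, 24) + 42529/C(88) = -35956/(175 + 87) + 42529/((-1*88)) = -35956/262 + 42529/(-88) = -35956*1/262 + 42529*(-1/88) = -17978/131 - 42529/88 = -7153363/11528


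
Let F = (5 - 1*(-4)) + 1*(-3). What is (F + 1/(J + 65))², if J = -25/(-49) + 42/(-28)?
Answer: 1424005696/39350529 ≈ 36.188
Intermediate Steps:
F = 6 (F = (5 + 4) - 3 = 9 - 3 = 6)
J = -97/98 (J = -25*(-1/49) + 42*(-1/28) = 25/49 - 3/2 = -97/98 ≈ -0.98980)
(F + 1/(J + 65))² = (6 + 1/(-97/98 + 65))² = (6 + 1/(6273/98))² = (6 + 98/6273)² = (37736/6273)² = 1424005696/39350529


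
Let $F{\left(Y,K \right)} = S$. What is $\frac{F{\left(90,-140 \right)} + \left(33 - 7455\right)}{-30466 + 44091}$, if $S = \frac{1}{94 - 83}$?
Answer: $- \frac{749}{1375} \approx -0.54473$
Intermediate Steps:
$S = \frac{1}{11} \approx 0.090909$
$F{\left(Y,K \right)} = \frac{1}{11}$
$\frac{F{\left(90,-140 \right)} + \left(33 - 7455\right)}{-30466 + 44091} = \frac{\frac{1}{11} + \left(33 - 7455\right)}{-30466 + 44091} = \frac{\frac{1}{11} + \left(33 - 7455\right)}{13625} = \left(\frac{1}{11} - 7422\right) \frac{1}{13625} = \left(- \frac{81641}{11}\right) \frac{1}{13625} = - \frac{749}{1375}$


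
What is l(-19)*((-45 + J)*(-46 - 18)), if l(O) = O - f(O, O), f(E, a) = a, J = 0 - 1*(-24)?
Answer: 0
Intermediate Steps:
J = 24 (J = 0 + 24 = 24)
l(O) = 0 (l(O) = O - O = 0)
l(-19)*((-45 + J)*(-46 - 18)) = 0*((-45 + 24)*(-46 - 18)) = 0*(-21*(-64)) = 0*1344 = 0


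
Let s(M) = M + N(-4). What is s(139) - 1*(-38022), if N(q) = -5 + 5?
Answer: 38161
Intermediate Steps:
N(q) = 0
s(M) = M (s(M) = M + 0 = M)
s(139) - 1*(-38022) = 139 - 1*(-38022) = 139 + 38022 = 38161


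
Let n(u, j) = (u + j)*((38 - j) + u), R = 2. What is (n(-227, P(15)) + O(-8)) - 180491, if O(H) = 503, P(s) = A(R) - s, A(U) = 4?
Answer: -137624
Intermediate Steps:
P(s) = 4 - s
n(u, j) = (j + u)*(38 + u - j)
(n(-227, P(15)) + O(-8)) - 180491 = (((-227)**2 - (4 - 1*15)**2 + 38*(4 - 1*15) + 38*(-227)) + 503) - 180491 = ((51529 - (4 - 15)**2 + 38*(4 - 15) - 8626) + 503) - 180491 = ((51529 - 1*(-11)**2 + 38*(-11) - 8626) + 503) - 180491 = ((51529 - 1*121 - 418 - 8626) + 503) - 180491 = ((51529 - 121 - 418 - 8626) + 503) - 180491 = (42364 + 503) - 180491 = 42867 - 180491 = -137624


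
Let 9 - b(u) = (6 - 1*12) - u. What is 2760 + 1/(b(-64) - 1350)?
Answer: 3861239/1399 ≈ 2760.0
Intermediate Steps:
b(u) = 15 + u (b(u) = 9 - ((6 - 1*12) - u) = 9 - ((6 - 12) - u) = 9 - (-6 - u) = 9 + (6 + u) = 15 + u)
2760 + 1/(b(-64) - 1350) = 2760 + 1/((15 - 64) - 1350) = 2760 + 1/(-49 - 1350) = 2760 + 1/(-1399) = 2760 - 1/1399 = 3861239/1399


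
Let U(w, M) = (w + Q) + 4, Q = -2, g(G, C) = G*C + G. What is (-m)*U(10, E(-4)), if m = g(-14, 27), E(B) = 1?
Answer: 4704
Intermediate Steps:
g(G, C) = G + C*G (g(G, C) = C*G + G = G + C*G)
m = -392 (m = -14*(1 + 27) = -14*28 = -392)
U(w, M) = 2 + w (U(w, M) = (w - 2) + 4 = (-2 + w) + 4 = 2 + w)
(-m)*U(10, E(-4)) = (-1*(-392))*(2 + 10) = 392*12 = 4704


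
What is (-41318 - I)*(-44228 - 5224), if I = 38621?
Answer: 3953143428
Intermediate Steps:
(-41318 - I)*(-44228 - 5224) = (-41318 - 1*38621)*(-44228 - 5224) = (-41318 - 38621)*(-49452) = -79939*(-49452) = 3953143428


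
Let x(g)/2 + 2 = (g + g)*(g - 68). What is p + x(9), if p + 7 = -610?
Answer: -2745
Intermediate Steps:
p = -617 (p = -7 - 610 = -617)
x(g) = -4 + 4*g*(-68 + g) (x(g) = -4 + 2*((g + g)*(g - 68)) = -4 + 2*((2*g)*(-68 + g)) = -4 + 2*(2*g*(-68 + g)) = -4 + 4*g*(-68 + g))
p + x(9) = -617 + (-4 - 272*9 + 4*9²) = -617 + (-4 - 2448 + 4*81) = -617 + (-4 - 2448 + 324) = -617 - 2128 = -2745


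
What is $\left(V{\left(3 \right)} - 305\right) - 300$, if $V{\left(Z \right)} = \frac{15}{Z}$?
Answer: $-600$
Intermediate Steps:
$\left(V{\left(3 \right)} - 305\right) - 300 = \left(\frac{15}{3} - 305\right) - 300 = \left(15 \cdot \frac{1}{3} - 305\right) - 300 = \left(5 - 305\right) - 300 = -300 - 300 = -600$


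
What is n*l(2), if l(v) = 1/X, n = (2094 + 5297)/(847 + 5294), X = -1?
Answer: -7391/6141 ≈ -1.2036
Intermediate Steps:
n = 7391/6141 ≈ 1.2036
l(v) = -1 (l(v) = 1/(-1) = -1)
n*l(2) = (7391/6141)*(-1) = -7391/6141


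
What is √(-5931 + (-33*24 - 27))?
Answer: 15*I*√30 ≈ 82.158*I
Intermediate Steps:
√(-5931 + (-33*24 - 27)) = √(-5931 + (-792 - 27)) = √(-5931 - 819) = √(-6750) = 15*I*√30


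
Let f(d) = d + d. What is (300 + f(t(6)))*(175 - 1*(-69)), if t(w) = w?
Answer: 76128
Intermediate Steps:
f(d) = 2*d
(300 + f(t(6)))*(175 - 1*(-69)) = (300 + 2*6)*(175 - 1*(-69)) = (300 + 12)*(175 + 69) = 312*244 = 76128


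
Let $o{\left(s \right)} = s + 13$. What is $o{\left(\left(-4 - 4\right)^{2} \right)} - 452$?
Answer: $-375$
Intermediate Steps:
$o{\left(s \right)} = 13 + s$
$o{\left(\left(-4 - 4\right)^{2} \right)} - 452 = \left(13 + \left(-4 - 4\right)^{2}\right) - 452 = \left(13 + \left(-8\right)^{2}\right) - 452 = \left(13 + 64\right) - 452 = 77 - 452 = -375$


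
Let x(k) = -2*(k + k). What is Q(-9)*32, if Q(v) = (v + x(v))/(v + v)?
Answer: -48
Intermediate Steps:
x(k) = -4*k
Q(v) = -3/2 (Q(v) = (v - 4*v)/(v + v) = (-3*v)/((2*v)) = (-3*v)*(1/(2*v)) = -3/2)
Q(-9)*32 = -3/2*32 = -48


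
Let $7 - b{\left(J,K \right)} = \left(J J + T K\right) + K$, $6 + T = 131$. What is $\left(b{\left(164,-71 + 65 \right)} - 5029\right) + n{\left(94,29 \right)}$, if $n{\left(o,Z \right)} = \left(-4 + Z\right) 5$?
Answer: $-31037$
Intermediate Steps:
$T = 125$ ($T = -6 + 131 = 125$)
$n{\left(o,Z \right)} = -20 + 5 Z$
$b{\left(J,K \right)} = 7 - J^{2} - 126 K$ ($b{\left(J,K \right)} = 7 - \left(\left(J J + 125 K\right) + K\right) = 7 - \left(\left(J^{2} + 125 K\right) + K\right) = 7 - \left(J^{2} + 126 K\right) = 7 - J^{2} - 126 K$)
$\left(b{\left(164,-71 + 65 \right)} - 5029\right) + n{\left(94,29 \right)} = \left(\left(7 - 164^{2} - 126 \left(-71 + 65\right)\right) - 5029\right) + \left(-20 + 5 \cdot 29\right) = \left(\left(7 - 26896 - -756\right) - 5029\right) + \left(-20 + 145\right) = \left(\left(7 - 26896 + 756\right) - 5029\right) + 125 = \left(-26133 - 5029\right) + 125 = -31162 + 125 = -31037$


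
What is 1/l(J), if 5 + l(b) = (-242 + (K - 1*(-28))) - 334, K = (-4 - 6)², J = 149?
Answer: -1/453 ≈ -0.0022075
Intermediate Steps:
K = 100 (K = (-10)² = 100)
l(b) = -453 (l(b) = -5 + ((-242 + (100 - 1*(-28))) - 334) = -5 + ((-242 + (100 + 28)) - 334) = -5 + ((-242 + 128) - 334) = -5 + (-114 - 334) = -5 - 448 = -453)
1/l(J) = 1/(-453) = -1/453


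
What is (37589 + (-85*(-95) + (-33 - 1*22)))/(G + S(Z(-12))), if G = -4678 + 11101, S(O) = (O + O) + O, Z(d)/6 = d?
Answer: 15203/2069 ≈ 7.3480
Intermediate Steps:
Z(d) = 6*d
S(O) = 3*O (S(O) = 2*O + O = 3*O)
G = 6423
(37589 + (-85*(-95) + (-33 - 1*22)))/(G + S(Z(-12))) = (37589 + (-85*(-95) + (-33 - 1*22)))/(6423 + 3*(6*(-12))) = (37589 + (8075 + (-33 - 22)))/(6423 + 3*(-72)) = (37589 + (8075 - 55))/(6423 - 216) = (37589 + 8020)/6207 = 45609*(1/6207) = 15203/2069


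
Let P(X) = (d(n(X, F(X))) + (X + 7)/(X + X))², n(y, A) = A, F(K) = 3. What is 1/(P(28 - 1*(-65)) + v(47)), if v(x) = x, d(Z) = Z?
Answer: 8649/514744 ≈ 0.016803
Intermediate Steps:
P(X) = (3 + (7 + X)/(2*X))² (P(X) = (3 + (X + 7)/(X + X))² = (3 + (7 + X)/((2*X)))² = (3 + (7 + X)*(1/(2*X)))² = (3 + (7 + X)/(2*X))²)
1/(P(28 - 1*(-65)) + v(47)) = 1/(49*(1 + (28 - 1*(-65)))²/(4*(28 - 1*(-65))²) + 47) = 1/(49*(1 + (28 + 65))²/(4*(28 + 65)²) + 47) = 1/((49/4)*(1 + 93)²/93² + 47) = 1/((49/4)*(1/8649)*94² + 47) = 1/((49/4)*(1/8649)*8836 + 47) = 1/(108241/8649 + 47) = 1/(514744/8649) = 8649/514744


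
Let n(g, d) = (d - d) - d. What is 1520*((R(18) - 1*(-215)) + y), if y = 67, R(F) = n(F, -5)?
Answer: 436240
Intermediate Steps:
n(g, d) = -d (n(g, d) = 0 - d = -d)
R(F) = 5 (R(F) = -1*(-5) = 5)
1520*((R(18) - 1*(-215)) + y) = 1520*((5 - 1*(-215)) + 67) = 1520*((5 + 215) + 67) = 1520*(220 + 67) = 1520*287 = 436240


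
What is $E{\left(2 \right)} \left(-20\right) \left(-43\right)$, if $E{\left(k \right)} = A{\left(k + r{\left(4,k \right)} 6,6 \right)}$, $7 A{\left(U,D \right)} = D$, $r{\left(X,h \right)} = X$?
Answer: $\frac{5160}{7} \approx 737.14$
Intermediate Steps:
$A{\left(U,D \right)} = \frac{D}{7}$
$E{\left(k \right)} = \frac{6}{7}$ ($E{\left(k \right)} = \frac{1}{7} \cdot 6 = \frac{6}{7}$)
$E{\left(2 \right)} \left(-20\right) \left(-43\right) = \frac{6}{7} \left(-20\right) \left(-43\right) = \left(- \frac{120}{7}\right) \left(-43\right) = \frac{5160}{7}$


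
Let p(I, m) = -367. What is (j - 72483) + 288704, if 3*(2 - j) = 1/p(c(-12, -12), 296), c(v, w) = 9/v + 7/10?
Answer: 238061524/1101 ≈ 2.1622e+5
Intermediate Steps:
c(v, w) = 7/10 + 9/v (c(v, w) = 9/v + 7*(⅒) = 9/v + 7/10 = 7/10 + 9/v)
j = 2203/1101 (j = 2 - ⅓/(-367) = 2 - ⅓*(-1/367) = 2 + 1/1101 = 2203/1101 ≈ 2.0009)
(j - 72483) + 288704 = (2203/1101 - 72483) + 288704 = -79801580/1101 + 288704 = 238061524/1101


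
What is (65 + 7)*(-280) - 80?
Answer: -20240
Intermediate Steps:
(65 + 7)*(-280) - 80 = 72*(-280) - 80 = -20160 - 80 = -20240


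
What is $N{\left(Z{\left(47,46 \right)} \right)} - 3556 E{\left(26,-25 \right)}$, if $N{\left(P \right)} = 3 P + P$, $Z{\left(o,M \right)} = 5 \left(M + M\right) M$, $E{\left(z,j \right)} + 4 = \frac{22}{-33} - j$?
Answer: $\frac{37004}{3} \approx 12335.0$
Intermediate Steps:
$E{\left(z,j \right)} = - \frac{14}{3} - j$ ($E{\left(z,j \right)} = -4 - \left(\frac{2}{3} + j\right) = - \frac{14}{3} - j$)
$Z{\left(o,M \right)} = 10 M^{2}$ ($Z{\left(o,M \right)} = 5 \cdot 2 M M = 10 M M = 10 M^{2}$)
$N{\left(P \right)} = 4 P$
$N{\left(Z{\left(47,46 \right)} \right)} - 3556 E{\left(26,-25 \right)} = 4 \cdot 10 \cdot 46^{2} - 3556 \left(- \frac{14}{3} - -25\right) = 4 \cdot 10 \cdot 2116 - 3556 \left(- \frac{14}{3} + 25\right) = 4 \cdot 21160 - \frac{216916}{3} = 84640 - \frac{216916}{3} = \frac{37004}{3}$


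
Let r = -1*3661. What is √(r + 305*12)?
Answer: I ≈ 1.0*I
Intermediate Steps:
r = -3661
√(r + 305*12) = √(-3661 + 305*12) = √(-3661 + 3660) = √(-1) = I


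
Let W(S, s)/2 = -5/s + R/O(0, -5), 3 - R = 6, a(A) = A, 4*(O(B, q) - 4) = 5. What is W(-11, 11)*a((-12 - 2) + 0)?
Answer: 316/11 ≈ 28.727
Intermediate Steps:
O(B, q) = 21/4 (O(B, q) = 4 + (¼)*5 = 4 + 5/4 = 21/4)
R = -3 (R = 3 - 1*6 = 3 - 6 = -3)
W(S, s) = -8/7 - 10/s (W(S, s) = 2*(-5/s - 3/21/4) = 2*(-5/s - 3*4/21) = 2*(-5/s - 4/7) = 2*(-4/7 - 5/s) = -8/7 - 10/s)
W(-11, 11)*a((-12 - 2) + 0) = (-8/7 - 10/11)*((-12 - 2) + 0) = (-8/7 - 10*1/11)*(-14 + 0) = (-8/7 - 10/11)*(-14) = -158/77*(-14) = 316/11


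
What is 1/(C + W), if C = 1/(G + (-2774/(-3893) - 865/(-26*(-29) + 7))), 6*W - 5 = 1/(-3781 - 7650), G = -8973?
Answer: 39637376124360/33026151651697 ≈ 1.2002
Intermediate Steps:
W = 28577/34293 (W = 5/6 + 1/(6*(-3781 - 7650)) = 5/6 + (1/6)/(-11431) = 5/6 + (1/6)*(-1/11431) = 5/6 - 1/68586 = 28577/34293 ≈ 0.83332)
C = -2962573/26584423960 (C = 1/(-8973 + (-2774/(-3893) - 865/(-26*(-29) + 7))) = 1/(-8973 + (-2774*(-1/3893) - 865/(754 + 7))) = 1/(-8973 + (2774/3893 - 865/761)) = 1/(-8973 - 1256431/2962573) = 1/(-26584423960/2962573) = -2962573/26584423960 ≈ -0.00011144)
1/(C + W) = 1/(-2962573/26584423960 + 28577/34293) = 1/(33026151651697/39637376124360) = 39637376124360/33026151651697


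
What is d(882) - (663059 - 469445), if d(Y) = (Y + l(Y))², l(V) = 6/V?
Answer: 12626614099/21609 ≈ 5.8432e+5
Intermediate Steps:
d(Y) = (Y + 6/Y)²
d(882) - (663059 - 469445) = (6 + 882²)²/882² - (663059 - 469445) = (6 + 777924)²/777924 - 1*193614 = (1/777924)*777930² - 193614 = (1/777924)*605175084900 - 193614 = 16810419025/21609 - 193614 = 12626614099/21609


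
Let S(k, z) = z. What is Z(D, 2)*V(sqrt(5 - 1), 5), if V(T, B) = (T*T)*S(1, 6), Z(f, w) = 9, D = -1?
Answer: 216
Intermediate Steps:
V(T, B) = 6*T**2 (V(T, B) = (T*T)*6 = T**2*6 = 6*T**2)
Z(D, 2)*V(sqrt(5 - 1), 5) = 9*(6*(sqrt(5 - 1))**2) = 9*(6*(sqrt(4))**2) = 9*(6*2**2) = 9*(6*4) = 9*24 = 216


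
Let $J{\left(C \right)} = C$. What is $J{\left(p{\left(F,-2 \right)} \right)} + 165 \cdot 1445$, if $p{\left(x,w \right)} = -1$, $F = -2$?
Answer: $238424$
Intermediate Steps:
$J{\left(p{\left(F,-2 \right)} \right)} + 165 \cdot 1445 = -1 + 165 \cdot 1445 = -1 + 238425 = 238424$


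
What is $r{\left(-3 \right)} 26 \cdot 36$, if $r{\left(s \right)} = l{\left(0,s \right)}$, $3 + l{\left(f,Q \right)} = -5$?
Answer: $-7488$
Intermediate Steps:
$l{\left(f,Q \right)} = -8$ ($l{\left(f,Q \right)} = -3 - 5 = -8$)
$r{\left(s \right)} = -8$
$r{\left(-3 \right)} 26 \cdot 36 = \left(-8\right) 26 \cdot 36 = \left(-208\right) 36 = -7488$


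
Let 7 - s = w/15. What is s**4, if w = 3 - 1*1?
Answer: 112550881/50625 ≈ 2223.2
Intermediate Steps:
w = 2 (w = 3 - 1 = 2)
s = 103/15 (s = 7 - 2/15 = 103/15 ≈ 6.8667)
s**4 = (103/15)**4 = 112550881/50625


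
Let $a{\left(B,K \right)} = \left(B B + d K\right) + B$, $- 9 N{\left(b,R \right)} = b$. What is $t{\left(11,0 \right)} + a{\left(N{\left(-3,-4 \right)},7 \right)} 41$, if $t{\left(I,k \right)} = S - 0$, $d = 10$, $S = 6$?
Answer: $\frac{26048}{9} \approx 2894.2$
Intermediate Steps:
$N{\left(b,R \right)} = - \frac{b}{9}$
$a{\left(B,K \right)} = B + B^{2} + 10 K$ ($a{\left(B,K \right)} = \left(B B + 10 K\right) + B = \left(B^{2} + 10 K\right) + B = B + B^{2} + 10 K$)
$t{\left(I,k \right)} = 6$ ($t{\left(I,k \right)} = 6 - 0 = 6 + 0 = 6$)
$t{\left(11,0 \right)} + a{\left(N{\left(-3,-4 \right)},7 \right)} 41 = 6 + \left(\left(- \frac{1}{9}\right) \left(-3\right) + \left(\left(- \frac{1}{9}\right) \left(-3\right)\right)^{2} + 10 \cdot 7\right) 41 = 6 + \left(\frac{1}{3} + \left(\frac{1}{3}\right)^{2} + 70\right) 41 = 6 + \left(\frac{1}{3} + \frac{1}{9} + 70\right) 41 = 6 + \frac{634}{9} \cdot 41 = 6 + \frac{25994}{9} = \frac{26048}{9}$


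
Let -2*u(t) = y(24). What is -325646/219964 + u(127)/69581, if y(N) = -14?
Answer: -11328617289/7652657542 ≈ -1.4804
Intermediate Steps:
u(t) = 7 (u(t) = -½*(-14) = 7)
-325646/219964 + u(127)/69581 = -325646/219964 + 7/69581 = -325646*1/219964 + 7*(1/69581) = -162823/109982 + 7/69581 = -11328617289/7652657542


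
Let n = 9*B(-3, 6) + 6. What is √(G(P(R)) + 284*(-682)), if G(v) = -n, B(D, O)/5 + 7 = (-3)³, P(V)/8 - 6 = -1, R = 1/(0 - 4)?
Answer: 2*I*√48041 ≈ 438.37*I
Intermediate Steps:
R = -¼ (R = 1/(-4) = -¼ ≈ -0.25000)
P(V) = 40 (P(V) = 48 + 8*(-1) = 48 - 8 = 40)
B(D, O) = -170 (B(D, O) = -35 + 5*(-3)³ = -35 + 5*(-27) = -35 - 135 = -170)
n = -1524 (n = 9*(-170) + 6 = -1530 + 6 = -1524)
G(v) = 1524 (G(v) = -1*(-1524) = 1524)
√(G(P(R)) + 284*(-682)) = √(1524 + 284*(-682)) = √(1524 - 193688) = √(-192164) = 2*I*√48041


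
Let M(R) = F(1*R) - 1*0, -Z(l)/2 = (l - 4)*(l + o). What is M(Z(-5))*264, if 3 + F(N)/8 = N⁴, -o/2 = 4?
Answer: 6332239653696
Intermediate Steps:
o = -8 (o = -2*4 = -8)
F(N) = -24 + 8*N⁴
Z(l) = -2*(-8 + l)*(-4 + l) (Z(l) = -2*(l - 4)*(l - 8) = -2*(-4 + l)*(-8 + l) = -2*(-8 + l)*(-4 + l))
M(R) = -24 + 8*R⁴ (M(R) = (-24 + 8*(1*R)⁴) - 1*0 = (-24 + 8*R⁴) + 0 = -24 + 8*R⁴)
M(Z(-5))*264 = (-24 + 8*(-64 - 2*(-5)² + 24*(-5))⁴)*264 = (-24 + 8*(-64 - 2*25 - 120)⁴)*264 = (-24 + 8*(-64 - 50 - 120)⁴)*264 = (-24 + 8*(-234)⁴)*264 = (-24 + 8*2998219536)*264 = (-24 + 23985756288)*264 = 23985756264*264 = 6332239653696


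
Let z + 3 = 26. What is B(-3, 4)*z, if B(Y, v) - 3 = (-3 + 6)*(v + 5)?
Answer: 690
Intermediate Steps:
z = 23 (z = -3 + 26 = 23)
B(Y, v) = 18 + 3*v (B(Y, v) = 3 + (-3 + 6)*(v + 5) = 3 + 3*(5 + v) = 3 + (15 + 3*v) = 18 + 3*v)
B(-3, 4)*z = (18 + 3*4)*23 = (18 + 12)*23 = 30*23 = 690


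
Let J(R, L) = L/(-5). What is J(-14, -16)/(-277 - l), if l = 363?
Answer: -1/200 ≈ -0.0050000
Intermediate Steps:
J(R, L) = -L/5 (J(R, L) = L*(-⅕) = -L/5)
J(-14, -16)/(-277 - l) = (-⅕*(-16))/(-277 - 1*363) = 16/(5*(-277 - 363)) = (16/5)/(-640) = (16/5)*(-1/640) = -1/200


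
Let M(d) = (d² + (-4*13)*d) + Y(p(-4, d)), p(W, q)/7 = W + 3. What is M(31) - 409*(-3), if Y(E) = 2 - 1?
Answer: 577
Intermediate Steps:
p(W, q) = 21 + 7*W (p(W, q) = 7*(W + 3) = 7*(3 + W) = 21 + 7*W)
Y(E) = 1
M(d) = 1 + d² - 52*d (M(d) = (d² + (-4*13)*d) + 1 = (d² - 52*d) + 1 = 1 + d² - 52*d)
M(31) - 409*(-3) = (1 + 31² - 52*31) - 409*(-3) = (1 + 961 - 1612) - 1*(-1227) = -650 + 1227 = 577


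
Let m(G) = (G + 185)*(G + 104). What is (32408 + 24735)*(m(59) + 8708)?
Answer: 2770292640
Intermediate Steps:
m(G) = (104 + G)*(185 + G) (m(G) = (185 + G)*(104 + G) = (104 + G)*(185 + G))
(32408 + 24735)*(m(59) + 8708) = (32408 + 24735)*((19240 + 59² + 289*59) + 8708) = 57143*((19240 + 3481 + 17051) + 8708) = 57143*(39772 + 8708) = 57143*48480 = 2770292640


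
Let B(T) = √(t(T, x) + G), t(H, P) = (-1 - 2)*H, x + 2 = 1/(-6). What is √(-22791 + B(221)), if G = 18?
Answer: √(-22791 + I*√645) ≈ 0.0841 + 150.97*I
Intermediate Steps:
x = -13/6 (x = -2 + 1/(-6) = -2 - ⅙ = -13/6 ≈ -2.1667)
t(H, P) = -3*H
B(T) = √(18 - 3*T) (B(T) = √(-3*T + 18) = √(18 - 3*T))
√(-22791 + B(221)) = √(-22791 + √(18 - 3*221)) = √(-22791 + √(18 - 663)) = √(-22791 + √(-645)) = √(-22791 + I*√645)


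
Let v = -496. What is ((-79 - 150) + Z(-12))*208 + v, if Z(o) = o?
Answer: -50624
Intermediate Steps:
((-79 - 150) + Z(-12))*208 + v = ((-79 - 150) - 12)*208 - 496 = (-229 - 12)*208 - 496 = -241*208 - 496 = -50128 - 496 = -50624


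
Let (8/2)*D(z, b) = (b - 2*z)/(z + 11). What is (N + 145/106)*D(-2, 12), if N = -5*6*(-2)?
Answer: 13010/477 ≈ 27.275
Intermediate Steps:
D(z, b) = (b - 2*z)/(4*(11 + z)) (D(z, b) = ((b - 2*z)/(z + 11))/4 = ((b - 2*z)/(11 + z))/4 = (b - 2*z)/(4*(11 + z)))
N = 60 (N = -30*(-2) = 60)
(N + 145/106)*D(-2, 12) = (60 + 145/106)*((12 - 2*(-2))/(4*(11 - 2))) = (60 + 145*(1/106))*((¼)*(12 + 4)/9) = (60 + 145/106)*((¼)*(⅑)*16) = (6505/106)*(4/9) = 13010/477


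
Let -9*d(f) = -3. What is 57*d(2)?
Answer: 19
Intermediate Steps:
d(f) = ⅓ (d(f) = -⅑*(-3) = ⅓)
57*d(2) = 57*(⅓) = 19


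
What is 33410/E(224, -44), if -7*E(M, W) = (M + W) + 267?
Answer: -233870/447 ≈ -523.20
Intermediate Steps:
E(M, W) = -267/7 - M/7 - W/7 (E(M, W) = -((M + W) + 267)/7 = -(267 + M + W)/7 = -267/7 - M/7 - W/7)
33410/E(224, -44) = 33410/(-267/7 - ⅐*224 - ⅐*(-44)) = 33410/(-267/7 - 32 + 44/7) = 33410/(-447/7) = 33410*(-7/447) = -233870/447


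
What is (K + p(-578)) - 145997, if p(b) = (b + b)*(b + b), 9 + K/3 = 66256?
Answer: 1389080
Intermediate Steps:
K = 198741 (K = -27 + 3*66256 = -27 + 198768 = 198741)
p(b) = 4*b**2 (p(b) = (2*b)*(2*b) = 4*b**2)
(K + p(-578)) - 145997 = (198741 + 4*(-578)**2) - 145997 = (198741 + 4*334084) - 145997 = (198741 + 1336336) - 145997 = 1535077 - 145997 = 1389080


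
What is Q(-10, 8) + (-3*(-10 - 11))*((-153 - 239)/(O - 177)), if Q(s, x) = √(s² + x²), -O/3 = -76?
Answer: -8232/17 + 2*√41 ≈ -471.43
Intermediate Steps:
O = 228 (O = -3*(-76) = 228)
Q(-10, 8) + (-3*(-10 - 11))*((-153 - 239)/(O - 177)) = √((-10)² + 8²) + (-3*(-10 - 11))*((-153 - 239)/(228 - 177)) = √(100 + 64) + (-3*(-21))*(-392/51) = √164 + 63*(-392*1/51) = 2*√41 + 63*(-392/51) = 2*√41 - 8232/17 = -8232/17 + 2*√41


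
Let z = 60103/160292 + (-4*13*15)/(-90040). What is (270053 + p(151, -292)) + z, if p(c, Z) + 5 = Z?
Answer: 97332767838299/360817292 ≈ 2.6976e+5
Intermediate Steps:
z = 138417547/360817292 (z = 60103*(1/160292) - 52*15*(-1/90040) = 60103/160292 - 780*(-1/90040) = 60103/160292 + 39/4502 = 138417547/360817292 ≈ 0.38362)
p(c, Z) = -5 + Z
(270053 + p(151, -292)) + z = (270053 + (-5 - 292)) + 138417547/360817292 = (270053 - 297) + 138417547/360817292 = 269756 + 138417547/360817292 = 97332767838299/360817292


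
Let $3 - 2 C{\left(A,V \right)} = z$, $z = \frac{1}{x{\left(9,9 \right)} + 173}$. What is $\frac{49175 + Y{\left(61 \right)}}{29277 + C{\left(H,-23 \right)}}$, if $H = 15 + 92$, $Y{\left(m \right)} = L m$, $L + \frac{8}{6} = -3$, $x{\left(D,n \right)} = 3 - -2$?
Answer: $\frac{52236592}{31269435} \approx 1.6705$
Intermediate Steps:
$x{\left(D,n \right)} = 5$ ($x{\left(D,n \right)} = 3 + 2 = 5$)
$L = - \frac{13}{3}$ ($L = - \frac{4}{3} - 3 = - \frac{13}{3} \approx -4.3333$)
$Y{\left(m \right)} = - \frac{13 m}{3}$
$z = \frac{1}{178}$ ($z = \frac{1}{5 + 173} = \frac{1}{178} \approx 0.005618$)
$H = 107$
$C{\left(A,V \right)} = \frac{533}{356}$ ($C{\left(A,V \right)} = \frac{3}{2} - \frac{1}{356} = \frac{533}{356}$)
$\frac{49175 + Y{\left(61 \right)}}{29277 + C{\left(H,-23 \right)}} = \frac{49175 - \frac{793}{3}}{29277 + \frac{533}{356}} = \frac{49175 - \frac{793}{3}}{\frac{10423145}{356}} = \frac{146732}{3} \cdot \frac{356}{10423145} = \frac{52236592}{31269435}$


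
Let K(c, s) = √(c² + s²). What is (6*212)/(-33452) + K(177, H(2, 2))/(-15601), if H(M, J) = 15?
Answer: -318/8363 - 3*√3506/15601 ≈ -0.049411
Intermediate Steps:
(6*212)/(-33452) + K(177, H(2, 2))/(-15601) = (6*212)/(-33452) + √(177² + 15²)/(-15601) = 1272*(-1/33452) + √(31329 + 225)*(-1/15601) = -318/8363 + √31554*(-1/15601) = -318/8363 + (3*√3506)*(-1/15601) = -318/8363 - 3*√3506/15601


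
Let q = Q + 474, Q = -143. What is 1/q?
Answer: 1/331 ≈ 0.0030211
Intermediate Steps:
q = 331 (q = -143 + 474 = 331)
1/q = 1/331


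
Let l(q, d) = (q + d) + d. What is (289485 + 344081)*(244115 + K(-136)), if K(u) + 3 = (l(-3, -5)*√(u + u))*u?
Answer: 154661063392 + 4480578752*I*√17 ≈ 1.5466e+11 + 1.8474e+10*I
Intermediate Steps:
l(q, d) = q + 2*d (l(q, d) = (d + q) + d = q + 2*d)
K(u) = -3 - 13*√2*u^(3/2) (K(u) = -3 + ((-3 + 2*(-5))*√(u + u))*u = -3 + ((-3 - 10)*√(2*u))*u = -3 + (-13*√2*√u)*u = -3 - 13*√2*u^(3/2))
(289485 + 344081)*(244115 + K(-136)) = (289485 + 344081)*(244115 + (-3 - 13*√2*(-136)^(3/2))) = 633566*(244115 + (-3 - 13*√2*(-272*I*√34))) = 633566*(244115 + (-3 + 7072*I*√17)) = 633566*(244112 + 7072*I*√17) = 154661063392 + 4480578752*I*√17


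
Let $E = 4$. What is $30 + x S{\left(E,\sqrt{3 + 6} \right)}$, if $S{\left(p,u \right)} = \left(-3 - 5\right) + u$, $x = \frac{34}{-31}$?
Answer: $\frac{1100}{31} \approx 35.484$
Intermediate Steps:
$x = - \frac{34}{31}$ ($x = 34 \left(- \frac{1}{31}\right) = - \frac{34}{31} \approx -1.0968$)
$S{\left(p,u \right)} = -8 + u$
$30 + x S{\left(E,\sqrt{3 + 6} \right)} = 30 - \frac{34 \left(-8 + \sqrt{3 + 6}\right)}{31} = 30 - \frac{34 \left(-8 + \sqrt{9}\right)}{31} = 30 - \frac{34 \left(-8 + 3\right)}{31} = 30 - - \frac{170}{31} = 30 + \frac{170}{31} = \frac{1100}{31}$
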